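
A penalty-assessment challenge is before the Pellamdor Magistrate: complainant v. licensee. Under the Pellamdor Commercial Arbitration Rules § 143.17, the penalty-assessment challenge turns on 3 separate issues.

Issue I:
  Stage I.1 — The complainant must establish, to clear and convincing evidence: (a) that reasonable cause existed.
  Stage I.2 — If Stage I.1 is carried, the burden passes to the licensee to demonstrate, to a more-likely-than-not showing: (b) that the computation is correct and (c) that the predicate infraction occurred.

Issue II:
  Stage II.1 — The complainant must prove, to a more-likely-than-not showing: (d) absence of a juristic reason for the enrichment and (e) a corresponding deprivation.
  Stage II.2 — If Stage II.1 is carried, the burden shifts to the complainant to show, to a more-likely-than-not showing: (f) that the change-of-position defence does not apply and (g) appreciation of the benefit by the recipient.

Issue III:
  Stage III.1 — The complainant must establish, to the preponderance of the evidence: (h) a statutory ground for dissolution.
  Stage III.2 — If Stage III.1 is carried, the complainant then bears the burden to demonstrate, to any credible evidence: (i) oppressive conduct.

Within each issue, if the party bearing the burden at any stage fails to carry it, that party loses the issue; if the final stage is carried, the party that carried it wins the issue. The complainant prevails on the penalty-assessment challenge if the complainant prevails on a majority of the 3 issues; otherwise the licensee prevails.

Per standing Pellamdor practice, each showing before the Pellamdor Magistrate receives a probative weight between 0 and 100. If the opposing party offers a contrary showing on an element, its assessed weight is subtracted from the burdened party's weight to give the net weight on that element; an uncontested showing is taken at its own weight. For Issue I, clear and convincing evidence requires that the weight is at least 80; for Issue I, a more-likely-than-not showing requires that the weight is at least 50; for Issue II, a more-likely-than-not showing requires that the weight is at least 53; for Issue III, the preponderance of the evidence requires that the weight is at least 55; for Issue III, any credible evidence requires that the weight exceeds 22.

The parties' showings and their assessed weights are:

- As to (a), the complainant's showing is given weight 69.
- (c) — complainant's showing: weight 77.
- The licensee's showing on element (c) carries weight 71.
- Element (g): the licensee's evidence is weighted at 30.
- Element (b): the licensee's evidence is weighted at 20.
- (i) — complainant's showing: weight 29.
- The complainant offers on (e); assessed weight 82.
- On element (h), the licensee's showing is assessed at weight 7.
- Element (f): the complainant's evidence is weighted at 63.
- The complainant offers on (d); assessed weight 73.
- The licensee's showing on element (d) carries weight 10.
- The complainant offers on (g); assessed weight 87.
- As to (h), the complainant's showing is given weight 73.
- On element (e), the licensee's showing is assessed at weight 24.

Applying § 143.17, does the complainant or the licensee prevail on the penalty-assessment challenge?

complainant

— Issue I —
Stage I.1 — burden on complainant; standard: clear and convincing evidence (weight is at least 80).
    (a): 69 < 80 [not met]
  Not every element is met, so the complainant fails to carry Stage I.1.
So the licensee prevails on this issue.
— Issue II —
Stage II.1 — burden on complainant; standard: a more-likely-than-not showing (weight is at least 53).
    (d): 73 − 10 = 63 ≥ 53 [met]
    (e): 82 − 24 = 58 ≥ 53 [met]
  Stage II.1 carried; the burden remains with the complainant.
Stage II.2 — burden on complainant; standard: a more-likely-than-not showing (weight is at least 53).
    (f): 63 ≥ 53 [met]
    (g): 87 − 30 = 57 ≥ 53 [met]
  All elements met at the final stage.
With every stage satisfied, the complainant prevails on this issue.
— Issue III —
Stage III.1 (complainant, the preponderance of the evidence, weight is at least 55): (h) net 73−7=66 ≥ 55 — meets.
  Stage III.1 carried; the burden remains with the complainant.
Stage III.2 (complainant, any credible evidence, weight exceeds 22): (i) 29 > 22 — meets.
  All elements met at the final stage.
All stages carried — the complainant prevails on this issue.
Per-issue: Issue I → licensee; Issue II → complainant; Issue III → complainant. The complainant must prevail on a majority of issues; overall, the complainant prevails.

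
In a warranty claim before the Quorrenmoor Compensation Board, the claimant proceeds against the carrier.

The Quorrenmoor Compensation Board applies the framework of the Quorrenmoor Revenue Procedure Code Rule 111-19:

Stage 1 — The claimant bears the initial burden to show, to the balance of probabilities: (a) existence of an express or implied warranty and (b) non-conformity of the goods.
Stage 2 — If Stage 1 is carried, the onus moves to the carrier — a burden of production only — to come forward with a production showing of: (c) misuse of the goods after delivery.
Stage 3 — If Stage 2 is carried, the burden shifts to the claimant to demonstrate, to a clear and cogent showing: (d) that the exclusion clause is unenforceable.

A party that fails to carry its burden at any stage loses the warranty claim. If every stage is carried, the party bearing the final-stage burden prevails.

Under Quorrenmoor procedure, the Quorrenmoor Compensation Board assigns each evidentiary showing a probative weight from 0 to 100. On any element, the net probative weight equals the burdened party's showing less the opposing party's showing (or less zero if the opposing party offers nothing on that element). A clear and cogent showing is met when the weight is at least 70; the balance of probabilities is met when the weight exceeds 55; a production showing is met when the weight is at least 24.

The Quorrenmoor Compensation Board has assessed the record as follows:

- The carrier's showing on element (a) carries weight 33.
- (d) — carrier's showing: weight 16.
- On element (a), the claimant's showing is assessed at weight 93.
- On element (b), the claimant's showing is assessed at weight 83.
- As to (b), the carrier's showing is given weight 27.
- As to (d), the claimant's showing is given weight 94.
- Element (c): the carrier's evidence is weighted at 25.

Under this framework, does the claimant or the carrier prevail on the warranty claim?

At Stage 1 the claimant must meet the balance of probabilities (weight exceeds 55): on (a) the weight is 93 less the opposing 33 gives net 60, > 55, so (a) meets the standard; on (b) the weight is 83 less the opposing 27 gives net 56, > 55, so (b) meets the standard.
  All elements met. The burden passes to the carrier.
At Stage 2 the carrier must meet a production showing (weight is at least 24): on (c) the weight is 25, which does reach 24, so (c) meets the standard.
  The carrier carries Stage 2; the claimant now bears the burden.
At Stage 3 the claimant must meet a clear and cogent showing (weight is at least 70): on (d) the weight is 94 less the opposing 16 gives net 78, ≥ 70, so (d) meets the standard.
  The claimant carries the last stage.
With every stage satisfied, the claimant prevails.

claimant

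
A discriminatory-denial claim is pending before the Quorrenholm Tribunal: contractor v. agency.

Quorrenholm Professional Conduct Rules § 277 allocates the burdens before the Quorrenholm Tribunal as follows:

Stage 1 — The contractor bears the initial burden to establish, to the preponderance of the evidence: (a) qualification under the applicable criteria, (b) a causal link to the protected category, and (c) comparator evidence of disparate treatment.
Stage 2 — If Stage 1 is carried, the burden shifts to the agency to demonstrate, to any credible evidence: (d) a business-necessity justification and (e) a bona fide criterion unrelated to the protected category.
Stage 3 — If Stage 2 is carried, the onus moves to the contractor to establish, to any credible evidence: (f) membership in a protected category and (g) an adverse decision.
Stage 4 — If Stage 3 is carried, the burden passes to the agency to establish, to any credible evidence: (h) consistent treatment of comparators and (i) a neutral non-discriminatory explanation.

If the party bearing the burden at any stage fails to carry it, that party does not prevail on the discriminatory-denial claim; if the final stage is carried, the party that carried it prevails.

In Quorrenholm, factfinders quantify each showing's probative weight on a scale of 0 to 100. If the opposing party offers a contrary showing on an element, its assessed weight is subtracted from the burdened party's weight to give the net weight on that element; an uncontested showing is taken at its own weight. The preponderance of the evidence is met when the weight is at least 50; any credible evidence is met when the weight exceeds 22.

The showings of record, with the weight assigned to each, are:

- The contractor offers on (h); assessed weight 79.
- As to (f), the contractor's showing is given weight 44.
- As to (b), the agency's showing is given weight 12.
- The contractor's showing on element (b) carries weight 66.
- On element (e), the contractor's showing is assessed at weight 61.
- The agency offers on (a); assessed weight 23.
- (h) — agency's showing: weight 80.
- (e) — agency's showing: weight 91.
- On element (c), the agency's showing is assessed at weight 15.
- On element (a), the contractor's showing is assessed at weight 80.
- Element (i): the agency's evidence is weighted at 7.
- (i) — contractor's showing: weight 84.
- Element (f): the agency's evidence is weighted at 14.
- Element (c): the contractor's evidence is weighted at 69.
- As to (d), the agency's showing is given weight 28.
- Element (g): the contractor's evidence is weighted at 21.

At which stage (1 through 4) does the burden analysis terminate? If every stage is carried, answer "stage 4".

Stage 1 (contractor, the preponderance of the evidence, weight is at least 50): (a) net 80−23=57 ≥ 50 — meets; (b) net 66−12=54 ≥ 50 — meets; (c) net 69−15=54 ≥ 50 — meets.
  Stage 1 is satisfied; the onus moves to the agency.
Stage 2 (agency, any credible evidence, weight exceeds 22): (d) 28 > 22 — meets; (e) net 91−61=30 > 22 — meets.
  Stage 2 carried; the burden shifts to the contractor.
Stage 3 (contractor, any credible evidence, weight exceeds 22): (f) net 44−14=30 > 22 — meets; (g) 21 ≤ 22 — fails.
  Not every element is met, so the contractor fails to carry Stage 3.
The agency prevails.

stage 3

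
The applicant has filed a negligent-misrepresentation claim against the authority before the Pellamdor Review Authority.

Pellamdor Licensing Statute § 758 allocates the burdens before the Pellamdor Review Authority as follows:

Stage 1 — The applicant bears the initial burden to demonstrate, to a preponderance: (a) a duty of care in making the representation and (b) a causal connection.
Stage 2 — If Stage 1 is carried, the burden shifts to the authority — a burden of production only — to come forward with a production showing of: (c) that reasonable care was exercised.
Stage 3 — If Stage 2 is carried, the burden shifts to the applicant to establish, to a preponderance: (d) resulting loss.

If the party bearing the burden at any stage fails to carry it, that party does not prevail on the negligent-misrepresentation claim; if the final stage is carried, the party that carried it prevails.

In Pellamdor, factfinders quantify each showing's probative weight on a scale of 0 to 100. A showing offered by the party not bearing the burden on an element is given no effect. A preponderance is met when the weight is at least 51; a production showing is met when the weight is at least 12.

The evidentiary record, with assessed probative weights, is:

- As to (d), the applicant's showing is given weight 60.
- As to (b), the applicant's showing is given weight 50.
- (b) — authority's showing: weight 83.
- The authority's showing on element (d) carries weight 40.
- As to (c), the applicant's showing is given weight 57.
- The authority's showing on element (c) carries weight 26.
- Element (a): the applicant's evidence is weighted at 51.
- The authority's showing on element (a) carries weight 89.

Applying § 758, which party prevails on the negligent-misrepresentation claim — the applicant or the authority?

At Stage 1 the applicant must meet a preponderance (weight is at least 51): on (a) the weight is 51 (the authority's 89 is given no effect), ≥ 51, so (a) meets the standard; on (b) the weight is 50 (the authority's 83 is given no effect), which does not reach 51, so (b) does not meet the standard.
  The applicant does not carry Stage 1.
The authority prevails.

authority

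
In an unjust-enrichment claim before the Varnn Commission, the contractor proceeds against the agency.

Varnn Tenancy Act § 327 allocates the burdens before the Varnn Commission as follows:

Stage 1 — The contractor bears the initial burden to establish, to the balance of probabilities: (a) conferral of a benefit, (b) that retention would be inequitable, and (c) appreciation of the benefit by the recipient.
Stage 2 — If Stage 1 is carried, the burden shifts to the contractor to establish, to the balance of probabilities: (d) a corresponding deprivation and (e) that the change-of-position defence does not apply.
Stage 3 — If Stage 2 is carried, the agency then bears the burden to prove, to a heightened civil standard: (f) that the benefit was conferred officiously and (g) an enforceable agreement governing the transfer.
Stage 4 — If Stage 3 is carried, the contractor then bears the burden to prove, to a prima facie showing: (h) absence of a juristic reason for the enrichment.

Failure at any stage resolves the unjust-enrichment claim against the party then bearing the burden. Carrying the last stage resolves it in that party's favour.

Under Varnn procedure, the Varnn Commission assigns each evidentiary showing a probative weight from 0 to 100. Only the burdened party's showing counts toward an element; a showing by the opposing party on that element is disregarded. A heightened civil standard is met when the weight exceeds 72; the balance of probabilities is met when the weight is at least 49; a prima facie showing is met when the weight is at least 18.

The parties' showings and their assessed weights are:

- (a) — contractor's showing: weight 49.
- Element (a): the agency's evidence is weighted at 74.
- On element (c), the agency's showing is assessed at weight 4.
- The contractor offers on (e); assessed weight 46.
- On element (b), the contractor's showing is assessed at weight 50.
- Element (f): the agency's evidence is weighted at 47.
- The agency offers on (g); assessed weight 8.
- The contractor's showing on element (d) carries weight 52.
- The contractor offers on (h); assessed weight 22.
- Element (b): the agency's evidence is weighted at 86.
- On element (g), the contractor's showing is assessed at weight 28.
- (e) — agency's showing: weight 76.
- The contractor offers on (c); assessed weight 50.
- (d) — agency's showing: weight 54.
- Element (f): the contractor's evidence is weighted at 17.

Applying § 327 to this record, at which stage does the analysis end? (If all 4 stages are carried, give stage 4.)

At Stage 1 the contractor must meet the balance of probabilities (weight is at least 49): on (a) the weight is 49 (the agency's 74 is given no effect), ≥ 49, so (a) meets the standard; on (b) the weight is 50 (the agency's 86 is given no effect), ≥ 49, so (b) meets the standard; on (c) the weight is 50 (the agency's 4 is given no effect), which does reach 49, so (c) meets the standard.
  Stage 1 carried; the burden remains with the contractor.
At Stage 2 the contractor must meet the balance of probabilities (weight is at least 49): on (d) the weight is 52 (the agency's 54 is given no effect), ≥ 49, so (d) meets the standard; on (e) the weight is 46 (the agency's 76 is given no effect), < 49, so (e) does not meet the standard.
  The contractor does not carry Stage 2.
So the agency prevails.

stage 2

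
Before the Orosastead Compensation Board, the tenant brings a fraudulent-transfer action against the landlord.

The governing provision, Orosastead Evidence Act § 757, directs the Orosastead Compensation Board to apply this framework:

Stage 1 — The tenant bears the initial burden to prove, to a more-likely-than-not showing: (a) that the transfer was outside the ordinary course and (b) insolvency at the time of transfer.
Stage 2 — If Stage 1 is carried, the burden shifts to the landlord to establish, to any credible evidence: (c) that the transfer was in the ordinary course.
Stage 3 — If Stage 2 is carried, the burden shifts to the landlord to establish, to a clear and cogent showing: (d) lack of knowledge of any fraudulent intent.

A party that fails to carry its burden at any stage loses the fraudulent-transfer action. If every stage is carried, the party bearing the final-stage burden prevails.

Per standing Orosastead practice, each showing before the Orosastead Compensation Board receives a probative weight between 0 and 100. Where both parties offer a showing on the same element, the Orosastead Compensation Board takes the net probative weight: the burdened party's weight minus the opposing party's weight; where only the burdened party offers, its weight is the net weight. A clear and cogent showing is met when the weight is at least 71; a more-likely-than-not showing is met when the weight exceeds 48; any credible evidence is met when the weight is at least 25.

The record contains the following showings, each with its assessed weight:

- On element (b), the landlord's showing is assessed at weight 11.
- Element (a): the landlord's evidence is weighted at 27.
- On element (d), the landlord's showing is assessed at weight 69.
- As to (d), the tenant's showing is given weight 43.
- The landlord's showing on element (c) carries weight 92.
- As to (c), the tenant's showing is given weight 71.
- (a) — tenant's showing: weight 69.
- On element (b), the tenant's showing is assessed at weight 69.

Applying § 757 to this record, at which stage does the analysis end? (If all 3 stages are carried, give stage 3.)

stage 1

Stage 1 (tenant, a more-likely-than-not showing, weight exceeds 48): (a) net 69−27=42 ≤ 48 — fails; (b) net 69−11=58 > 48 — meets.
  The tenant does not carry Stage 1.
The analysis ends at Stage 1; the landlord prevails.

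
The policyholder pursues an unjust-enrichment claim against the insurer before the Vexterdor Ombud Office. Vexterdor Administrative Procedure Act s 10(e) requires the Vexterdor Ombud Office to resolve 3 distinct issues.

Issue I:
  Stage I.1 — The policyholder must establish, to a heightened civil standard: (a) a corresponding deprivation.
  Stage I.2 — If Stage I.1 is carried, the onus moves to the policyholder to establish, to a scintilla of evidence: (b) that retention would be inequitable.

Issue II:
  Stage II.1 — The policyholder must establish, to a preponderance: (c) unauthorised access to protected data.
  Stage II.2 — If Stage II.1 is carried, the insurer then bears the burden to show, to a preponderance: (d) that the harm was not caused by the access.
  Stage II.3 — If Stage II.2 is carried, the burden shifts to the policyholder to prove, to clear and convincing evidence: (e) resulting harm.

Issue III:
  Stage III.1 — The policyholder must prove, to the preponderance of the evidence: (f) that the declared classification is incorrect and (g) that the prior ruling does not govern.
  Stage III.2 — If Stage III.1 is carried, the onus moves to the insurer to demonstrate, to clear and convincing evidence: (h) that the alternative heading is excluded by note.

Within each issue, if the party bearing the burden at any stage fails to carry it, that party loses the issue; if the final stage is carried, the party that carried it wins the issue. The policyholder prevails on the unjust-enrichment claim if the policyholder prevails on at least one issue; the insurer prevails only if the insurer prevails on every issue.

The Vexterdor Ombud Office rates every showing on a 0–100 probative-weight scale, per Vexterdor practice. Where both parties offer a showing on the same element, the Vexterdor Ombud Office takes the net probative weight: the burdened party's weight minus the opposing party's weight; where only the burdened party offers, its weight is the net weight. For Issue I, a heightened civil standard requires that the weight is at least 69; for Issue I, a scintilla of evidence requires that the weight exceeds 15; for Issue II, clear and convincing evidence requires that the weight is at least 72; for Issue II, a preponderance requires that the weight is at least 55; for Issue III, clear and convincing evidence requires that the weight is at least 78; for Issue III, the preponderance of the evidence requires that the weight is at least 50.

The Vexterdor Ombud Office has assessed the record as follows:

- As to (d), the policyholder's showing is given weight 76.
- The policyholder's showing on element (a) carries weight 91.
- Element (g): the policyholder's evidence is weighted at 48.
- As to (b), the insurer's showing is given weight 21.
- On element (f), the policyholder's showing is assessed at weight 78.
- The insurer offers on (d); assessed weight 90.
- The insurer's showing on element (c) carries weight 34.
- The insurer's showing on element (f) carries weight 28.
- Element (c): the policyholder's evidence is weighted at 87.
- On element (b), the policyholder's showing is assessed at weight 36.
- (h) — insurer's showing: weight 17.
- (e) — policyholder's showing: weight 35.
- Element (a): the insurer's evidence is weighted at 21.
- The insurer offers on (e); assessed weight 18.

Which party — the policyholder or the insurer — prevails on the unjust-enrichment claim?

— Issue I —
At Stage I.1 the policyholder must meet a heightened civil standard (weight is at least 69): on (a) the weight is 91 less the opposing 21 gives net 70, which does reach 69, so (a) meets the standard.
  Stage I.1 is satisfied; the policyholder continues to bear the burden.
At Stage I.2 the policyholder must meet a scintilla of evidence (weight exceeds 15): on (b) the weight is 36 less the opposing 21 gives net 15, which does not exceed 15, so (b) does not meet the standard.
  Not every element is met, so the policyholder fails to carry Stage I.2.
The insurer prevails on this issue.
— Issue II —
Stage II.1 — burden on policyholder; standard: a preponderance (weight is at least 55).
    (c): 87 − 34 = 53 < 55 [not met]
  The policyholder does not carry Stage II.1.
So the insurer prevails on this issue.
— Issue III —
Stage III.1 (policyholder, the preponderance of the evidence, weight is at least 50): (f) net 78−28=50 ≥ 50 — meets; (g) 48 < 50 — fails.
  Stage III.1 not carried; the policyholder fails its burden.
The analysis ends at Stage III.1; the insurer prevails on this issue.
Per-issue: Issue I → insurer; Issue II → insurer; Issue III → insurer. The policyholder must prevail on at least one issue; overall, the insurer prevails.

insurer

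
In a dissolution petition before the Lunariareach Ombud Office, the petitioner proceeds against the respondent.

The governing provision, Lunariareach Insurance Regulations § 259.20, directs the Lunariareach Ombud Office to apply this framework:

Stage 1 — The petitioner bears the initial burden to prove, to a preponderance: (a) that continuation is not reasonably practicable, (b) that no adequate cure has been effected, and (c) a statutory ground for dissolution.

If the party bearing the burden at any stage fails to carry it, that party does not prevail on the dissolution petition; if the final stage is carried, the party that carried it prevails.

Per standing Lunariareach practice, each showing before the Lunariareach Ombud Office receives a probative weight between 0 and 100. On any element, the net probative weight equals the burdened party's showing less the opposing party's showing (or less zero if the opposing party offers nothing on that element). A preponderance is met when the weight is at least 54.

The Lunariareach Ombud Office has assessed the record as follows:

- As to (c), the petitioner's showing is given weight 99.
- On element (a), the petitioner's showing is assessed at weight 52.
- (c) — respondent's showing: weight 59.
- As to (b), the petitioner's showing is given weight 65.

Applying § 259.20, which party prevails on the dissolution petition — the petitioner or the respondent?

At Stage 1 the petitioner must meet a preponderance (weight is at least 54): on (a) the weight is 52, < 54, so (a) does not meet the standard; on (b) the weight is 65, which does reach 54, so (b) meets the standard; on (c) the weight is 99 less the opposing 59 gives net 40, which does not reach 54, so (c) does not meet the standard.
  Not every element is met, so the petitioner fails to carry Stage 1.
So the respondent prevails.

respondent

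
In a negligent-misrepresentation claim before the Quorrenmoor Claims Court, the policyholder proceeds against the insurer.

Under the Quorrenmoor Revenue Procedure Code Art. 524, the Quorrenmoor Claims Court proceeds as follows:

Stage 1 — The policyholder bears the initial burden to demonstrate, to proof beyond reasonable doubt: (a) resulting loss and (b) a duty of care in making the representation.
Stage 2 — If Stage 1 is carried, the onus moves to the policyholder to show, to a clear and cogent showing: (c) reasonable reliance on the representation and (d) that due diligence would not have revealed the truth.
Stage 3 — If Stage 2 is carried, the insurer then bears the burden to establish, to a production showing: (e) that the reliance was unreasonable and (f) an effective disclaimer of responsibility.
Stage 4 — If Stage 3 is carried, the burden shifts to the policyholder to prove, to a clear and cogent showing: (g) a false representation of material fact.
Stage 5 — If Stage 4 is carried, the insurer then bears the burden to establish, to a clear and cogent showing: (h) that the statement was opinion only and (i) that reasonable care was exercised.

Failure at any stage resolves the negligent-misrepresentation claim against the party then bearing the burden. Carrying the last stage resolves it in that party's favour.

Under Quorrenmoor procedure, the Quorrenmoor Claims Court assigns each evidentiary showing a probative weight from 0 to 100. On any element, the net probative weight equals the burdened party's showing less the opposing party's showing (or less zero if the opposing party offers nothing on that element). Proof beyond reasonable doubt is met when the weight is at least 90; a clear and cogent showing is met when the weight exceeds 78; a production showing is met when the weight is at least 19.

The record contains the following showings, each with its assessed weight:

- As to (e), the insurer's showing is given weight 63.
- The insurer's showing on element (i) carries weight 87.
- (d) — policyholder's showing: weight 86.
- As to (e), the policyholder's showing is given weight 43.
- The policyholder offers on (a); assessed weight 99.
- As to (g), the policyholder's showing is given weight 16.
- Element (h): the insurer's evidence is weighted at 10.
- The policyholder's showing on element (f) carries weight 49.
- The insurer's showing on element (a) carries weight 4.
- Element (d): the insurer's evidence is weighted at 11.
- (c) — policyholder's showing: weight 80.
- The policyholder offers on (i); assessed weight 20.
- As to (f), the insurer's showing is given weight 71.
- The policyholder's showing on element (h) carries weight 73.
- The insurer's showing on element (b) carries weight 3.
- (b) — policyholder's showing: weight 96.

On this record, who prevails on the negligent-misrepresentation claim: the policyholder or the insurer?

Stage 1 (policyholder, proof beyond reasonable doubt, weight is at least 90): (a) net 99−4=95 ≥ 90 — meets; (b) net 96−3=93 ≥ 90 — meets.
  Stage 1 carried; the burden remains with the policyholder.
Stage 2 (policyholder, a clear and cogent showing, weight exceeds 78): (c) 80 > 78 — meets; (d) net 86−11=75 ≤ 78 — fails.
  The policyholder does not carry Stage 2.
So the insurer prevails.

insurer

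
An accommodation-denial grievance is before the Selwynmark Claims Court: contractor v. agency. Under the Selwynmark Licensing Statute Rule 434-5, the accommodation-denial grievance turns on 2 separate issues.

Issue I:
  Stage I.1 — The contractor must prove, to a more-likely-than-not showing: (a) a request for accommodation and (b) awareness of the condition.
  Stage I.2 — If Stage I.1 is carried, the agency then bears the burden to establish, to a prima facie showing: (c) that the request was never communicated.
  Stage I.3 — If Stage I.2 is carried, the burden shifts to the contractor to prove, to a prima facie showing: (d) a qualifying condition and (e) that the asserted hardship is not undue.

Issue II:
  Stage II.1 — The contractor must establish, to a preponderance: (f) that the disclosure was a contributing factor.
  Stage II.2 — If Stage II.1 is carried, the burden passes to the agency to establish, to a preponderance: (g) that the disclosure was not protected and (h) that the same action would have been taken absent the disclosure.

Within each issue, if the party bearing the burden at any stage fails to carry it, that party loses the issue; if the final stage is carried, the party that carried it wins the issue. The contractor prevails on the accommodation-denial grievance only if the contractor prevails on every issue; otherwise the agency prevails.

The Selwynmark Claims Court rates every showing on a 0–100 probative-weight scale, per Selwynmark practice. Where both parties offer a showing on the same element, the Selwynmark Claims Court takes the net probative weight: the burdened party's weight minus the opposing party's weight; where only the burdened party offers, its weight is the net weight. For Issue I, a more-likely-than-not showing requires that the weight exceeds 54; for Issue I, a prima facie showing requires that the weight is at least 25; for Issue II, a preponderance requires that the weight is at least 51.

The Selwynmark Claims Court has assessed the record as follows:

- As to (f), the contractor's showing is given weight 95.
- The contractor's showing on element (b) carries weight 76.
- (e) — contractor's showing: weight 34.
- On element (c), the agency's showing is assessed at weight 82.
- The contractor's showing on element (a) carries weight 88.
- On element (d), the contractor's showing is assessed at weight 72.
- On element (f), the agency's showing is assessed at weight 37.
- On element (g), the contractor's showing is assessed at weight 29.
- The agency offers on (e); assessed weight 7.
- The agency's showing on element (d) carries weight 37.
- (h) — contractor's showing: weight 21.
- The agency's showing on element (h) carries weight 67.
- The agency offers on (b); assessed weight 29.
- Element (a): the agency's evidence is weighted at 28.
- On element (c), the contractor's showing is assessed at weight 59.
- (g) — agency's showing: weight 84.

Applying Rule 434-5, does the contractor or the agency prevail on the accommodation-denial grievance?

agency

— Issue I —
At Stage I.1 the contractor must meet a more-likely-than-not showing (weight exceeds 54): on (a) the weight is 88 less the opposing 28 gives net 60, which does exceed 54, so (a) meets the standard; on (b) the weight is 76 less the opposing 29 gives net 47, which does not exceed 54, so (b) does not meet the standard.
  The contractor does not carry Stage I.1.
So the agency prevails on this issue.
— Issue II —
At Stage II.1 the contractor must meet a preponderance (weight is at least 51): on (f) the weight is 95 less the opposing 37 gives net 58, which does reach 51, so (f) meets the standard.
  The contractor carries Stage II.1; the agency now bears the burden.
At Stage II.2 the agency must meet a preponderance (weight is at least 51): on (g) the weight is 84 less the opposing 29 gives net 55, ≥ 51, so (g) meets the standard; on (h) the weight is 67 less the opposing 21 gives net 46, < 51, so (h) does not meet the standard.
  Stage II.2 not carried; the agency fails its burden.
So the contractor prevails on this issue.
Per-issue: Issue I → agency; Issue II → contractor. The contractor must prevail on every issue; overall, the agency prevails.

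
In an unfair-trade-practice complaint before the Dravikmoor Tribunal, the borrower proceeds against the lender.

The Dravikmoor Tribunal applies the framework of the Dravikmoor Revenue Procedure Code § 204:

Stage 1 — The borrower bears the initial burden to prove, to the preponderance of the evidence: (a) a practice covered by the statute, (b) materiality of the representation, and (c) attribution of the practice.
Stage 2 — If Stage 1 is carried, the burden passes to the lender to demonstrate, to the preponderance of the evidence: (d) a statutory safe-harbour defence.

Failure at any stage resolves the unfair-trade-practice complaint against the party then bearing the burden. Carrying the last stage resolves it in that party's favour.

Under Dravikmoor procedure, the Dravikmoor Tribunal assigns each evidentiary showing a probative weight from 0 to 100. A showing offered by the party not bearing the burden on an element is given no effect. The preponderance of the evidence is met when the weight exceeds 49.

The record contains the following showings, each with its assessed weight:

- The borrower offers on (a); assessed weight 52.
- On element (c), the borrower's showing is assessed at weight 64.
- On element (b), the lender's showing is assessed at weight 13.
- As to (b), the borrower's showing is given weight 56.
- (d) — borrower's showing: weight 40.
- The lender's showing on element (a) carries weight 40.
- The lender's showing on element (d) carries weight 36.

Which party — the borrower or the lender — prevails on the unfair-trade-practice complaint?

At Stage 1 the borrower must meet the preponderance of the evidence (weight exceeds 49): on (a) the weight is 52 (the lender's 40 is given no effect), > 49, so (a) meets the standard; on (b) the weight is 56 (the lender's 13 is given no effect), which does exceed 49, so (b) meets the standard; on (c) the weight is 64, which does exceed 49, so (c) meets the standard.
  Stage 1 is satisfied; the onus moves to the lender.
At Stage 2 the lender must meet the preponderance of the evidence (weight exceeds 49): on (d) the weight is 36 (the borrower's 40 is given no effect), ≤ 49, so (d) does not meet the standard.
  The lender does not carry Stage 2.
The analysis ends at Stage 2; the borrower prevails.

borrower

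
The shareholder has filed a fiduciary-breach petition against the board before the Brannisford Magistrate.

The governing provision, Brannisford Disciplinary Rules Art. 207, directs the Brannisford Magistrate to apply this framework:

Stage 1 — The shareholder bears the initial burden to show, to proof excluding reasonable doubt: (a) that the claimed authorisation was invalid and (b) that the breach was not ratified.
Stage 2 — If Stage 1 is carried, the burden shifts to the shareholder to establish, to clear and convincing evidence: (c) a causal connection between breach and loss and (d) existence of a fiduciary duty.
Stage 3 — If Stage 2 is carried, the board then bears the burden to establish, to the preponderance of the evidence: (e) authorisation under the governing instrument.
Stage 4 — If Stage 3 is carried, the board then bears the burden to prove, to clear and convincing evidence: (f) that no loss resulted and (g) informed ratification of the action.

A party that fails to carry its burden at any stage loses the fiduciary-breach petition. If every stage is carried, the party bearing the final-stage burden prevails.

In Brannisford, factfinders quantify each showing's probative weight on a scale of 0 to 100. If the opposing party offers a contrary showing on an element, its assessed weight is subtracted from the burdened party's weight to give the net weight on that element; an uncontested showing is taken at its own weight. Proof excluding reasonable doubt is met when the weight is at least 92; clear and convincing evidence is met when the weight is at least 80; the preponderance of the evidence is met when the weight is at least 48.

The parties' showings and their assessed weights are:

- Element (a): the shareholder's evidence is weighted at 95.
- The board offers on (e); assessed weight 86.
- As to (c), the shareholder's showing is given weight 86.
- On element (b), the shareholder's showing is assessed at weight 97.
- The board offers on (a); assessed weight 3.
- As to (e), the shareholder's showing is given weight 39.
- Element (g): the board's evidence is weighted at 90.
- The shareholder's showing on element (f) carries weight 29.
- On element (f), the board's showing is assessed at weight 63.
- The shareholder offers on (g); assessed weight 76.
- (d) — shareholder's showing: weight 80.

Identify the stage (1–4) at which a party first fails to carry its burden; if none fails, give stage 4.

stage 3

At Stage 1 the shareholder must meet proof excluding reasonable doubt (weight is at least 92): on (a) the weight is 95 less the opposing 3 gives net 92, which does reach 92, so (a) meets the standard; on (b) the weight is 97, which does reach 92, so (b) meets the standard.
  Stage 1 carried; the burden remains with the shareholder.
At Stage 2 the shareholder must meet clear and convincing evidence (weight is at least 80): on (c) the weight is 86, which does reach 80, so (c) meets the standard; on (d) the weight is 80, which does reach 80, so (d) meets the standard.
  All elements met. The burden passes to the board.
At Stage 3 the board must meet the preponderance of the evidence (weight is at least 48): on (e) the weight is 86 less the opposing 39 gives net 47, < 48, so (e) does not meet the standard.
  Not every element is met, so the board fails to carry Stage 3.
So the shareholder prevails.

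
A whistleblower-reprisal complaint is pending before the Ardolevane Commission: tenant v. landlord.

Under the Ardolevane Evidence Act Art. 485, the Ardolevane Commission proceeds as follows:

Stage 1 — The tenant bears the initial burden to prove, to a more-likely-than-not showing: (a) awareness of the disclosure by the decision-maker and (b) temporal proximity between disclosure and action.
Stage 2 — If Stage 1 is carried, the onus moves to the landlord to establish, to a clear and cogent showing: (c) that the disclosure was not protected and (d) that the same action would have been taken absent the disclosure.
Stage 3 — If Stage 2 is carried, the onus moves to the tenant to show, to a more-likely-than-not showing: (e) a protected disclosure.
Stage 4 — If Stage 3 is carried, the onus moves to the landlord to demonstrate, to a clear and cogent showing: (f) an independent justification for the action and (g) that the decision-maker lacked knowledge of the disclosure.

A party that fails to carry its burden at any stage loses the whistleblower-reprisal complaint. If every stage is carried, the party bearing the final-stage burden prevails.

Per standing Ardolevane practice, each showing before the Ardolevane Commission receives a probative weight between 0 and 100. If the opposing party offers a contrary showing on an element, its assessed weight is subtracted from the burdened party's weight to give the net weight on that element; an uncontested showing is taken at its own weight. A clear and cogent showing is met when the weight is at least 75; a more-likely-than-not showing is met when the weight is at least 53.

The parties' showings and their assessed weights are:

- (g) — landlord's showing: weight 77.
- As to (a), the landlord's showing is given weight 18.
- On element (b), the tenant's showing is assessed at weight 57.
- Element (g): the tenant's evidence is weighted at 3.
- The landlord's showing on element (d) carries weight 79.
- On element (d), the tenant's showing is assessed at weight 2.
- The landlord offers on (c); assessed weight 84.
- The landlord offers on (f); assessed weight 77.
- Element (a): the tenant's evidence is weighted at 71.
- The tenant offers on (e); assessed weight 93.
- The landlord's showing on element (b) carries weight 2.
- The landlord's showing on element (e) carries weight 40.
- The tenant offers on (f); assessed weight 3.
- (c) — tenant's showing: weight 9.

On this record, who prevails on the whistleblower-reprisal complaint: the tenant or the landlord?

tenant

Stage 1 (tenant, a more-likely-than-not showing, weight is at least 53): (a) net 71−18=53 ≥ 53 — meets; (b) net 57−2=55 ≥ 53 — meets.
  The tenant carries Stage 1; the landlord now bears the burden.
Stage 2 (landlord, a clear and cogent showing, weight is at least 75): (c) net 84−9=75 ≥ 75 — meets; (d) net 79−2=77 ≥ 75 — meets.
  Stage 2 is satisfied; the onus moves to the tenant.
Stage 3 (tenant, a more-likely-than-not showing, weight is at least 53): (e) net 93−40=53 ≥ 53 — meets.
  Stage 3 is satisfied; the onus moves to the landlord.
Stage 4 (landlord, a clear and cogent showing, weight is at least 75): (f) net 77−3=74 < 75 — fails; (g) net 77−3=74 < 75 — fails.
  Stage 4 not carried; the landlord fails its burden.
The tenant prevails.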